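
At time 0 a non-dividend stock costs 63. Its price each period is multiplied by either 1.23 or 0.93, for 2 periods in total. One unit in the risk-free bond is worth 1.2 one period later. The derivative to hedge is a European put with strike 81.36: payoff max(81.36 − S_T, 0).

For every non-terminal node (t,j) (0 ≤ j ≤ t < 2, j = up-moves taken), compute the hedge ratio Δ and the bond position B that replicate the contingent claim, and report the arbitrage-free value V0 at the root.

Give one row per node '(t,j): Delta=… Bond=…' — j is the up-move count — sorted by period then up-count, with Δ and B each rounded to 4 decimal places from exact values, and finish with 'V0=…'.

(0,0): Delta=-0.4463 Bond=29.4666
(1,0): Delta=-1.0000 Bond=67.8000
(1,1): Delta=-0.3998 Bond=31.7555
V0=1.3484

The replicating-portfolio and risk-neutral prices coincide; use p* = (1.2−0.93)/(1.23−0.93) = 0.9000 for the latter.
Payoff layer (t=2): V(2,0)=26.8713, V(2,1)=9.2943, V(2,2)=0.0000
  t=1,j=0: stock 58.5900 → up 72.0657 (V=9.2943), down 54.4887 (V=26.8713). Price 9.2100; hedge Δ=-1.0000, bond B=67.8000.
  t=1,j=1: stock 77.4900 → up 95.3127 (V=0.0000), down 72.0657 (V=9.2943). Price 0.7745; hedge Δ=-0.3998, bond B=31.7555.
  t=0,j=0: stock 63.0000 → up 77.4900 (V=0.7745), down 58.5900 (V=9.2100). Price 1.3484; hedge Δ=-0.4463, bond B=29.4666.
Root portfolio cost Δ·63+B reproduces V0=1.3484.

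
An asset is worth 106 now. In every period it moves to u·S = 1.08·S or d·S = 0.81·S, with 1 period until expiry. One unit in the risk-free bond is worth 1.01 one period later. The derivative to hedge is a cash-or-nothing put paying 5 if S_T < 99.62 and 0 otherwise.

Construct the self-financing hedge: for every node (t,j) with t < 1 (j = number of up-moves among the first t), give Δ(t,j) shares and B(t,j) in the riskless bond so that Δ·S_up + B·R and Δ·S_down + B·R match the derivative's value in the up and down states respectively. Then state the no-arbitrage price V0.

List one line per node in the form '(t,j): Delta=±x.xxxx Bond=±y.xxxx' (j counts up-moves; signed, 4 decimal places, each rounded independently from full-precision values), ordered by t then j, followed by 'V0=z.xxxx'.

(0,0): Delta=-0.1747 Bond=19.8020
V0=1.2835

Under the risk-neutral measure, an up-move has probability p* = (R−d)/(u−d) = 0.7407 and values discount at R = 1.01.
Terminal payoffs: V(1,0)=5.0000, V(1,1)=0.0000
Node (0,0) S=106.0000: V=(p*·0.0000+(1−p*)·5.0000)/1.01=1.2835; Δ=(0.0000−5.0000)/(114.4800−85.8600)=-0.1747; B=V−Δ·S=19.8020
Each (Δ,B) replicates both successor values, so the strategy is self-financing and V0 is arbitrage-free.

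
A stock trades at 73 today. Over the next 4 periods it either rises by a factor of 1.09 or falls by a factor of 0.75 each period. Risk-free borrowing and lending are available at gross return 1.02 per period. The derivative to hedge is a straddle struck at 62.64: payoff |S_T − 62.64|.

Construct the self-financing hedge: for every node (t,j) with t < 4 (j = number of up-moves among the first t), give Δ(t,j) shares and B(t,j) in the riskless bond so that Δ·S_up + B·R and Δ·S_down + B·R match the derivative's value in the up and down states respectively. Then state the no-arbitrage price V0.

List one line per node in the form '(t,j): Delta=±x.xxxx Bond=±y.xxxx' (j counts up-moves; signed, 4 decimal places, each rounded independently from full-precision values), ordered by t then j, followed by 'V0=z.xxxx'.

(0,0): Delta=0.4666 Bond=-13.2088
(1,0): Delta=-0.4619 Bond=37.3645
(1,1): Delta=0.6323 Bond=-26.6530
(2,0): Delta=-1.0000 Bond=60.2076
(2,1): Delta=-0.3659 Bond=32.3832
(2,2): Delta=0.8103 Bond=-42.6300
(3,0): Delta=-1.0000 Bond=61.4118
(3,1): Delta=-1.0000 Bond=61.4118
(3,2): Delta=-0.2528 Bond=25.6728
(3,3): Delta=1.0000 Bond=-61.4118
V0=20.8560

The replicating-portfolio and risk-neutral prices coincide; use p* = (1.02−0.75)/(1.09−0.75) = 0.7941 for the latter.
At expiry t=4: V(4,0)=39.5423, V(4,1)=29.0714, V(4,2)=13.8536, V(4,3)=8.2628, V(4,4)=40.4055
Node (3,0) S=30.7969: V=(p*·29.0714+(1−p*)·39.5423)/1.02=30.6149; Δ=(29.0714−39.5423)/(33.5686−23.0977)=-1.0000; B=V−Δ·S=61.4118
Node (3,1) S=44.7581: V=(p*·13.8536+(1−p*)·29.0714)/1.02=16.6536; Δ=(13.8536−29.0714)/(48.7864−33.5686)=-1.0000; B=V−Δ·S=61.4118
Node (3,2) S=65.0485: V=(p*·8.2628+(1−p*)·13.8536)/1.02=9.2293; Δ=(8.2628−13.8536)/(70.9028−48.7864)=-0.2528; B=V−Δ·S=25.6728
Node (3,3) S=94.5371: V=(p*·40.4055+(1−p*)·8.2628)/1.02=33.1254; Δ=(40.4055−8.2628)/(103.0455−70.9028)=1.0000; B=V−Δ·S=-61.4118
Node (2,0) S=41.0625: V=(p*·16.6536+(1−p*)·30.6149)/1.02=19.1451; Δ=(16.6536−30.6149)/(44.7581−30.7969)=-1.0000; B=V−Δ·S=60.2076
Node (2,1) S=59.6775: V=(p*·9.2293+(1−p*)·16.6536)/1.02=10.5469; Δ=(9.2293−16.6536)/(65.0485−44.7581)=-0.3659; B=V−Δ·S=32.3832
Node (2,2) S=86.7313: V=(p*·33.1254+(1−p*)·9.2293)/1.02=27.6525; Δ=(33.1254−9.2293)/(94.5371−65.0485)=0.8103; B=V−Δ·S=-42.6300
Node (1,0) S=54.7500: V=(p*·10.5469+(1−p*)·19.1451)/1.02=12.0756; Δ=(10.5469−19.1451)/(59.6775−41.0625)=-0.4619; B=V−Δ·S=37.3645
Node (1,1) S=79.5700: V=(p*·27.6525+(1−p*)·10.5469)/1.02=23.6576; Δ=(27.6525−10.5469)/(86.7313−59.6775)=0.6323; B=V−Δ·S=-26.6530
Node (0,0) S=73.0000: V=(p*·23.6576+(1−p*)·12.0756)/1.02=20.8560; Δ=(23.6576−12.0756)/(79.5700−54.7500)=0.4666; B=V−Δ·S=-13.2088
Check: Δ(0,0)·S0 + B(0,0) = 20.8560 = V0.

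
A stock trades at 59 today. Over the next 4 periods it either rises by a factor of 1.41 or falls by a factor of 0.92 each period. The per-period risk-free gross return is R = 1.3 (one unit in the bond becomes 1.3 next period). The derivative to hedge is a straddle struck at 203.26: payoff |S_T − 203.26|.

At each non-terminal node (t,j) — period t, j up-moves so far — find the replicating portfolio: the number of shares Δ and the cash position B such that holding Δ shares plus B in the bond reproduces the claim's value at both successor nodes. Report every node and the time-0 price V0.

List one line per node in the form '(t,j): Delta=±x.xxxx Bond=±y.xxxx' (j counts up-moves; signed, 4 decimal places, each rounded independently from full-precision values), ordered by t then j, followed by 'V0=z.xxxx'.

Risk-neutral probability p* = (R−d)/(u−d) = (1.3−0.92)/(1.41−0.92) = 0.7755.
Terminal payoffs: V(4,0)=160.9928, V(4,1)=138.4809, V(4,2)=103.9791, V(4,3)=51.1012, V(4,4)=29.9400
(3,0): S=45.9426. Δ = (V_up−V_dn)/(S_up−S_dn) = (138.4809−160.9928)/(64.7791−42.2672) = -1.0000. V = [p*·138.4809 + (1−p*)·160.9928]/1.3 = 110.4113. B = V − Δ·S = 156.3538.
(3,1): S=70.4120. Δ = (V_up−V_dn)/(S_up−S_dn) = (103.9791−138.4809)/(99.2809−64.7791) = -1.0000. V = [p*·103.9791 + (1−p*)·138.4809]/1.3 = 85.9418. B = V − Δ·S = 156.3538.
(3,2): S=107.9141. Δ = (V_up−V_dn)/(S_up−S_dn) = (51.1012−103.9791)/(152.1588−99.2809) = -1.0000. V = [p*·51.1012 + (1−p*)·103.9791]/1.3 = 48.4398. B = V − Δ·S = 156.3538.
(3,3): S=165.3900. Δ = (V_up−V_dn)/(S_up−S_dn) = (29.9400−51.1012)/(233.2000−152.1588) = -0.2611. V = [p*·29.9400 + (1−p*)·51.1012]/1.3 = 26.6849. B = V − Δ·S = 69.8711.
(2,0): S=49.9376. Δ = (V_up−V_dn)/(S_up−S_dn) = (85.9418−110.4113)/(70.4120−45.9426) = -1.0000. V = [p*·85.9418 + (1−p*)·110.4113]/1.3 = 70.3346. B = V − Δ·S = 120.2722.
(2,1): S=76.5348. Δ = (V_up−V_dn)/(S_up−S_dn) = (48.4398−85.9418)/(107.9141−70.4120) = -1.0000. V = [p*·48.4398 + (1−p*)·85.9418]/1.3 = 43.7374. B = V − Δ·S = 120.2722.
(2,2): S=117.2979. Δ = (V_up−V_dn)/(S_up−S_dn) = (26.6849−48.4398)/(165.3900−107.9141) = -0.3785. V = [p*·26.6849 + (1−p*)·48.4398]/1.3 = 24.2836. B = V − Δ·S = 68.6812.
(1,0): S=54.2800. Δ = (V_up−V_dn)/(S_up−S_dn) = (43.7374−70.3346)/(76.5348−49.9376) = -1.0000. V = [p*·43.7374 + (1−p*)·70.3346]/1.3 = 38.2371. B = V − Δ·S = 92.5171.
(1,1): S=83.1900. Δ = (V_up−V_dn)/(S_up−S_dn) = (24.2836−43.7374)/(117.2979−76.5348) = -0.4772. V = [p*·24.2836 + (1−p*)·43.7374]/1.3 = 22.0391. B = V − Δ·S = 61.7407.
(0,0): S=59.0000. Δ = (V_up−V_dn)/(S_up−S_dn) = (22.0391−38.2371)/(83.1900−54.2800) = -0.5603. V = [p*·22.0391 + (1−p*)·38.2371]/1.3 = 19.7503. B = V − Δ·S = 52.8074.
The time-0 hedge costs 19.7503, which is the no-arbitrage price.

(0,0): Delta=-0.5603 Bond=52.8074
(1,0): Delta=-1.0000 Bond=92.5171
(1,1): Delta=-0.4772 Bond=61.7407
(2,0): Delta=-1.0000 Bond=120.2722
(2,1): Delta=-1.0000 Bond=120.2722
(2,2): Delta=-0.3785 Bond=68.6812
(3,0): Delta=-1.0000 Bond=156.3538
(3,1): Delta=-1.0000 Bond=156.3538
(3,2): Delta=-1.0000 Bond=156.3538
(3,3): Delta=-0.2611 Bond=69.8711
V0=19.7503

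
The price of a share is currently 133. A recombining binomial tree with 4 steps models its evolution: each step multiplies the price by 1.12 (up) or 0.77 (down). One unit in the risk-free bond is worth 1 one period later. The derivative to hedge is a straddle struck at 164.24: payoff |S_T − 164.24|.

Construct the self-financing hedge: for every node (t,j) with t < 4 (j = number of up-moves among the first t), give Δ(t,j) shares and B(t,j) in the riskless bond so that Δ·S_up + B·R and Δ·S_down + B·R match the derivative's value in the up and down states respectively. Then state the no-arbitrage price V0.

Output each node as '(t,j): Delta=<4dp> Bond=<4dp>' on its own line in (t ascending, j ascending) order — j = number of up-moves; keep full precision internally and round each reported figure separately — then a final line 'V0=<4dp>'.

(0,0): Delta=-0.4509 Bond=108.0043
(1,0): Delta=-1.0000 Bond=164.2400
(1,1): Delta=-0.2539 Bond=78.6640
(2,0): Delta=-1.0000 Bond=164.2400
(2,1): Delta=-1.0000 Bond=164.2400
(2,2): Delta=0.0137 Bond=34.0156
(3,0): Delta=-1.0000 Bond=164.2400
(3,1): Delta=-1.0000 Bond=164.2400
(3,2): Delta=-1.0000 Bond=164.2400
(3,3): Delta=0.3773 Bond=-33.9275
V0=48.0377

No-arbitrage ⇒ martingale measure with p* = (R−d)/(u−d) = 0.6571.
At expiry t=4: V(4,0)=117.4865, V(4,1)=96.2348, V(4,2)=65.3234, V(4,3)=20.3613, V(4,4)=45.0381
Node (3,0) S=60.7189: V=(p*·96.2348+(1−p*)·117.4865)/1=103.5211; Δ=(96.2348−117.4865)/(68.0052−46.7535)=-1.0000; B=V−Δ·S=164.2400
Node (3,1) S=88.3184: V=(p*·65.3234+(1−p*)·96.2348)/1=75.9216; Δ=(65.3234−96.2348)/(98.9166−68.0052)=-1.0000; B=V−Δ·S=164.2400
Node (3,2) S=128.4631: V=(p*·20.3613+(1−p*)·65.3234)/1=35.7769; Δ=(20.3613−65.3234)/(143.8787−98.9166)=-1.0000; B=V−Δ·S=164.2400
Node (3,3) S=186.8554: V=(p*·45.0381+(1−p*)·20.3613)/1=36.5775; Δ=(45.0381−20.3613)/(209.2781−143.8787)=0.3773; B=V−Δ·S=-33.9275
Node (2,0) S=78.8557: V=(p*·75.9216+(1−p*)·103.5211)/1=85.3843; Δ=(75.9216−103.5211)/(88.3184−60.7189)=-1.0000; B=V−Δ·S=164.2400
Node (2,1) S=114.6992: V=(p*·35.7769+(1−p*)·75.9216)/1=49.5408; Δ=(35.7769−75.9216)/(128.4631−88.3184)=-1.0000; B=V−Δ·S=164.2400
Node (2,2) S=166.8352: V=(p*·36.5775+(1−p*)·35.7769)/1=36.3030; Δ=(36.5775−35.7769)/(186.8554−128.4631)=0.0137; B=V−Δ·S=34.0156
Node (1,0) S=102.4100: V=(p*·49.5408+(1−p*)·85.3843)/1=61.8300; Δ=(49.5408−85.3843)/(114.6992−78.8557)=-1.0000; B=V−Δ·S=164.2400
Node (1,1) S=148.9600: V=(p*·36.3030+(1−p*)·49.5408)/1=40.8417; Δ=(36.3030−49.5408)/(166.8352−114.6992)=-0.2539; B=V−Δ·S=78.6640
Node (0,0) S=133.0000: V=(p*·40.8417+(1−p*)·61.8300)/1=48.0377; Δ=(40.8417−61.8300)/(148.9600−102.4100)=-0.4509; B=V−Δ·S=108.0043
Self-financing check: at every node Δ·S+B equals the discounted successor values.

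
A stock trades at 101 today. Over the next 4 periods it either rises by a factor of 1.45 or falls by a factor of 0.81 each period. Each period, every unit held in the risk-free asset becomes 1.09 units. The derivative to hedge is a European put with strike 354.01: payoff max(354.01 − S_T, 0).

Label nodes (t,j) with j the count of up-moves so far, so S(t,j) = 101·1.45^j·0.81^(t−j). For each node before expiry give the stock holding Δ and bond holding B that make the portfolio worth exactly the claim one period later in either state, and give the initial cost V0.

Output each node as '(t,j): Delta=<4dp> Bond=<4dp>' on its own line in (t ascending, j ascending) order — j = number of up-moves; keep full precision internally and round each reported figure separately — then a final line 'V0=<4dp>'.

Under the risk-neutral measure, an up-move has probability p* = (R−d)/(u−d) = 0.4375 and values discount at R = 1.09.
At expiry t=4: V(4,0)=310.5328, V(4,1)=276.1805, V(4,2)=214.6855, V(4,3)=104.6020, V(4,4)=0.0000
  t=3,j=0: stock 53.6755 → up 77.8295 (V=276.1805), down 43.4772 (V=310.5328). Price 271.1043; hedge Δ=-1.0000, bond B=324.7798.
  t=3,j=1: stock 96.0858 → up 139.3245 (V=214.6855), down 77.8295 (V=276.1805). Price 228.6940; hedge Δ=-1.0000, bond B=324.7798.
  t=3,j=2: stock 172.0055 → up 249.4080 (V=104.6020), down 139.3245 (V=214.6855). Price 152.7743; hedge Δ=-1.0000, bond B=324.7798.
  t=3,j=3: stock 307.9111 → up 446.4711 (V=0.0000), down 249.4080 (V=104.6020). Price 53.9804; hedge Δ=-0.5308, bond B=217.4210.
  t=2,j=0: stock 66.2661 → up 96.0858 (V=228.6940), down 53.6755 (V=271.1043). Price 231.6970; hedge Δ=-1.0000, bond B=297.9631.
  t=2,j=1: stock 118.6245 → up 172.0055 (V=152.7743), down 96.0858 (V=228.6940). Price 179.3386; hedge Δ=-1.0000, bond B=297.9631.
  t=2,j=2: stock 212.3525 → up 307.9111 (V=53.9804), down 172.0055 (V=152.7743). Price 100.5064; hedge Δ=-0.7269, bond B=254.8719.
  t=1,j=0: stock 81.8100 → up 118.6245 (V=179.3386), down 66.2661 (V=231.6970). Price 191.5507; hedge Δ=-1.0000, bond B=273.3607.
  t=1,j=1: stock 146.4500 → up 212.3525 (V=100.5064), down 118.6245 (V=179.3386). Price 132.8895; hedge Δ=-0.8411, bond B=256.0649.
  t=0,j=0: stock 101.0000 → up 146.4500 (V=132.8895), down 81.8100 (V=191.5507). Price 152.1894; hedge Δ=-0.9075, bond B=243.8475.
Root portfolio cost Δ·101+B reproduces V0=152.1894.

(0,0): Delta=-0.9075 Bond=243.8475
(1,0): Delta=-1.0000 Bond=273.3607
(1,1): Delta=-0.8411 Bond=256.0649
(2,0): Delta=-1.0000 Bond=297.9631
(2,1): Delta=-1.0000 Bond=297.9631
(2,2): Delta=-0.7269 Bond=254.8719
(3,0): Delta=-1.0000 Bond=324.7798
(3,1): Delta=-1.0000 Bond=324.7798
(3,2): Delta=-1.0000 Bond=324.7798
(3,3): Delta=-0.5308 Bond=217.4210
V0=152.1894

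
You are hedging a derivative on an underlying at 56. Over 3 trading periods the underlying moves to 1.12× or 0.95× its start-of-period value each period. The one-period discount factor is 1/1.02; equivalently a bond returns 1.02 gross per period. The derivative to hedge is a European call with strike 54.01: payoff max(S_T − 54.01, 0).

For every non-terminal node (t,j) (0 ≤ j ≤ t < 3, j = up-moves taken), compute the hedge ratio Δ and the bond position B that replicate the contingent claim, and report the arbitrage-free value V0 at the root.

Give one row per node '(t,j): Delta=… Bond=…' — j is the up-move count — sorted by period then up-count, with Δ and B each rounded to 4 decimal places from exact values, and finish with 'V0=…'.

Risk-neutral probability p* = (R−d)/(u−d) = (1.02−0.95)/(1.12−0.95) = 0.4118.
At expiry t=3: V(3,0)=0.0000, V(3,1)=2.5948, V(3,2)=12.7241, V(3,3)=24.6660
Node (2,0) S=50.5400: V=(p*·2.5948+(1−p*)·0.0000)/1.02=1.0475; Δ=(2.5948−0.0000)/(56.6048−48.0130)=0.3020; B=V−Δ·S=-14.2160
Node (2,1) S=59.5840: V=(p*·12.7241+(1−p*)·2.5948)/1.02=6.6330; Δ=(12.7241−2.5948)/(66.7341−56.6048)=1.0000; B=V−Δ·S=-52.9510
Node (2,2) S=70.2464: V=(p*·24.6660+(1−p*)·12.7241)/1.02=17.2954; Δ=(24.6660−12.7241)/(78.6760−66.7341)=1.0000; B=V−Δ·S=-52.9510
Node (1,0) S=53.2000: V=(p*·6.6330+(1−p*)·1.0475)/1.02=3.2818; Δ=(6.6330−1.0475)/(59.5840−50.5400)=0.6176; B=V−Δ·S=-29.5742
Node (1,1) S=62.7200: V=(p*·17.2954+(1−p*)·6.6330)/1.02=10.8073; Δ=(17.2954−6.6330)/(70.2464−59.5840)=1.0000; B=V−Δ·S=-51.9127
Node (0,0) S=56.0000: V=(p*·10.8073+(1−p*)·3.2818)/1.02=6.2554; Δ=(10.8073−3.2818)/(62.7200−53.2000)=0.7905; B=V−Δ·S=-38.0122
Each (Δ,B) replicates both successor values, so the strategy is self-financing and V0 is arbitrage-free.

(0,0): Delta=0.7905 Bond=-38.0122
(1,0): Delta=0.6176 Bond=-29.5742
(1,1): Delta=1.0000 Bond=-51.9127
(2,0): Delta=0.3020 Bond=-14.2160
(2,1): Delta=1.0000 Bond=-52.9510
(2,2): Delta=1.0000 Bond=-52.9510
V0=6.2554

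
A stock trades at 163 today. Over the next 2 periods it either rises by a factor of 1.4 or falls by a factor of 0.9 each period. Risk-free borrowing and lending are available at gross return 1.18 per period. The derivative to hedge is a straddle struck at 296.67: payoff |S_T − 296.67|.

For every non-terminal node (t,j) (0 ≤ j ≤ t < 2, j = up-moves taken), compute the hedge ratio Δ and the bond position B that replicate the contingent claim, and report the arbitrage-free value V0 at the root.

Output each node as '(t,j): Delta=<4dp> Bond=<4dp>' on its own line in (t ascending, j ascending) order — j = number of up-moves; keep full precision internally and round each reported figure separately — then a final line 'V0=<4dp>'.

Under the risk-neutral measure, an up-move has probability p* = (R−d)/(u−d) = 0.5600 and values discount at R = 1.18.
At expiry t=2: V(2,0)=164.6400, V(2,1)=91.2900, V(2,2)=22.8100
Node (1,0) S=146.7000: V=(p*·91.2900+(1−p*)·164.6400)/1.18=104.7153; Δ=(91.2900−164.6400)/(205.3800−132.0300)=-1.0000; B=V−Δ·S=251.4153
Node (1,1) S=228.2000: V=(p*·22.8100+(1−p*)·91.2900)/1.18=44.8654; Δ=(22.8100−91.2900)/(319.4800−205.3800)=-0.6002; B=V−Δ·S=181.8254
Node (0,0) S=163.0000: V=(p*·44.8654+(1−p*)·104.7153)/1.18=60.3384; Δ=(44.8654−104.7153)/(228.2000−146.7000)=-0.7344; B=V−Δ·S=180.0381
Check: Δ(0,0)·S0 + B(0,0) = 60.3384 = V0.

(0,0): Delta=-0.7344 Bond=180.0381
(1,0): Delta=-1.0000 Bond=251.4153
(1,1): Delta=-0.6002 Bond=181.8254
V0=60.3384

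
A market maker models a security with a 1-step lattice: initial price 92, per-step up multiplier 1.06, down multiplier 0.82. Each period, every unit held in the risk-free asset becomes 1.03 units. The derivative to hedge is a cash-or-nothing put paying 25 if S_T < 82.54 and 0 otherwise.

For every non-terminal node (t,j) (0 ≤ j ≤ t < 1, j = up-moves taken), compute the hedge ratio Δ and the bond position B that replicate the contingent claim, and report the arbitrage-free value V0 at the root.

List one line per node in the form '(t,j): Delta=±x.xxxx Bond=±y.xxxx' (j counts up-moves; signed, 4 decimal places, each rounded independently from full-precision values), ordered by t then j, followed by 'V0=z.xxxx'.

(0,0): Delta=-1.1322 Bond=107.2006
V0=3.0340

Under the risk-neutral measure, an up-move has probability p* = (R−d)/(u−d) = 0.8750 and values discount at R = 1.03.
At expiry t=1: V(1,0)=25.0000, V(1,1)=0.0000
  t=0,j=0: stock 92.0000 → up 97.5200 (V=0.0000), down 75.4400 (V=25.0000). Price 3.0340; hedge Δ=-1.1322, bond B=107.2006.
Self-financing check: at every node Δ·S+B equals the discounted successor values.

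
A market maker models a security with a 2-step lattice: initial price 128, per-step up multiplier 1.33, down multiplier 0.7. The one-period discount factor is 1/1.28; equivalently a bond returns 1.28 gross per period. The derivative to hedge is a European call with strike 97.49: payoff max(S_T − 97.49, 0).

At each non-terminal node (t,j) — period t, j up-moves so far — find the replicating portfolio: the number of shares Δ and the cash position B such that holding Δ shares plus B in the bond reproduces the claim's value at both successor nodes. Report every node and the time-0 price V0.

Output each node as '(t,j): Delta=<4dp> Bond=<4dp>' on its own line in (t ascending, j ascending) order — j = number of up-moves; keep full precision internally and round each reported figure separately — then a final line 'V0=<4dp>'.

(0,0): Delta=0.9733 Bond=-55.9475
(1,0): Delta=0.3840 Bond=-18.8177
(1,1): Delta=1.0000 Bond=-76.1641
V0=68.6305

Risk-neutral probability p* = (R−d)/(u−d) = (1.28−0.7)/(1.33−0.7) = 0.9206.
Terminal payoffs: V(2,0)=0.0000, V(2,1)=21.6780, V(2,2)=128.9292
(1,0): S=89.6000. Δ = (V_up−V_dn)/(S_up−S_dn) = (21.6780−0.0000)/(119.1680−62.7200) = 0.3840. V = [p*·21.6780 + (1−p*)·0.0000]/1.28 = 15.5918. B = V − Δ·S = -18.8177.
(1,1): S=170.2400. Δ = (V_up−V_dn)/(S_up−S_dn) = (128.9292−21.6780)/(226.4192−119.1680) = 1.0000. V = [p*·128.9292 + (1−p*)·21.6780]/1.28 = 94.0759. B = V − Δ·S = -76.1641.
(0,0): S=128.0000. Δ = (V_up−V_dn)/(S_up−S_dn) = (94.0759−15.5918)/(170.2400−89.6000) = 0.9733. V = [p*·94.0759 + (1−p*)·15.5918]/1.28 = 68.6305. B = V − Δ·S = -55.9475.
Self-financing check: at every node Δ·S+B equals the discounted successor values.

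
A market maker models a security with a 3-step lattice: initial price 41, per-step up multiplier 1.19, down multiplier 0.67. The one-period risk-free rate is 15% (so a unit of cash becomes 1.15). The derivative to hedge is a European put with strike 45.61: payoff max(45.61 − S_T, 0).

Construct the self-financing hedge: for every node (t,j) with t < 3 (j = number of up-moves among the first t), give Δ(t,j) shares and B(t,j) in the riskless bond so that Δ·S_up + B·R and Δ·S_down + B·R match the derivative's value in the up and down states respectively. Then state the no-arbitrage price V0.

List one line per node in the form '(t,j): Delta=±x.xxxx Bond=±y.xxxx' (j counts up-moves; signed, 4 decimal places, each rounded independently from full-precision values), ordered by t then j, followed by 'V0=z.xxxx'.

Since d<R<u, set p* = (R−d)/(u−d) = 0.9231; price each node as the discounted p*-expectation of its children.
At expiry t=3: V(3,0)=33.2787, V(3,1)=23.7082, V(3,2)=6.7097, V(3,3)=0.0000
  t=2,j=0: stock 18.4049 → up 21.9018 (V=23.7082), down 12.3313 (V=33.2787). Price 21.2560; hedge Δ=-1.0000, bond B=39.6609.
  t=2,j=1: stock 32.6893 → up 38.9003 (V=6.7097), down 21.9018 (V=23.7082). Price 6.9716; hedge Δ=-1.0000, bond B=39.6609.
  t=2,j=2: stock 58.0601 → up 69.0915 (V=0.0000), down 38.9003 (V=6.7097). Price 0.4488; hedge Δ=-0.2222, bond B=13.3521.
  t=1,j=0: stock 27.4700 → up 32.6893 (V=6.9716), down 18.4049 (V=21.2560). Price 7.0177; hedge Δ=-1.0000, bond B=34.4877.
  t=1,j=1: stock 48.7900 → up 58.0601 (V=0.4488), down 32.6893 (V=6.9716). Price 0.8266; hedge Δ=-0.2571, bond B=13.3703.
  t=0,j=0: stock 41.0000 → up 48.7900 (V=0.8266), down 27.4700 (V=7.0177). Price 1.1329; hedge Δ=-0.2904, bond B=13.0389.
Each (Δ,B) replicates both successor values, so the strategy is self-financing and V0 is arbitrage-free.

(0,0): Delta=-0.2904 Bond=13.0389
(1,0): Delta=-1.0000 Bond=34.4877
(1,1): Delta=-0.2571 Bond=13.3703
(2,0): Delta=-1.0000 Bond=39.6609
(2,1): Delta=-1.0000 Bond=39.6609
(2,2): Delta=-0.2222 Bond=13.3521
V0=1.1329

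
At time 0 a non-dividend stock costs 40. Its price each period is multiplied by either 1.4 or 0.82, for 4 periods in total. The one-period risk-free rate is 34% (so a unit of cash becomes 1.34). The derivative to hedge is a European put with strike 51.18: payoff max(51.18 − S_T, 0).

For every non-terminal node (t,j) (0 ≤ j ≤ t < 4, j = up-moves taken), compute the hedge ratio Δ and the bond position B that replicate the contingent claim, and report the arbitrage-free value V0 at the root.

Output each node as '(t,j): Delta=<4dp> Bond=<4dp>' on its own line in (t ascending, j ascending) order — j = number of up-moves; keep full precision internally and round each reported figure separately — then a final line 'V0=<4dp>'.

(0,0): Delta=-0.0107 Bond=0.4551
(1,0): Delta=-0.1143 Bond=4.0058
(1,1): Delta=-0.0037 Bond=0.2180
(2,0): Delta=-0.9341 Bond=27.4186
(2,1): Delta=-0.0589 Bond=2.8235
(2,2): Delta=0.0000 Bond=0.0000
(3,0): Delta=-1.0000 Bond=38.1940
(3,1): Delta=-0.9297 Bond=36.5733
(3,2): Delta=0.0000 Bond=0.0000
(3,3): Delta=0.0000 Bond=0.0000
V0=0.0262

Under the risk-neutral measure, an up-move has probability p* = (R−d)/(u−d) = 0.8966 and values discount at R = 1.34.
Terminal values V(4,·): V(4,0)=33.0951, V(4,1)=20.3034, V(4,2)=0.0000, V(4,3)=0.0000, V(4,4)=0.0000
Node (3,0) S=22.0547: V=(p*·20.3034+(1−p*)·33.0951)/1.34=16.1393; Δ=(20.3034−33.0951)/(30.8766−18.0849)=-1.0000; B=V−Δ·S=38.1940
Node (3,1) S=37.6544: V=(p*·0.0000+(1−p*)·20.3034)/1.34=1.5674; Δ=(0.0000−20.3034)/(52.7162−30.8766)=-0.9297; B=V−Δ·S=36.5733
Node (3,2) S=64.2880: V=(p*·0.0000+(1−p*)·0.0000)/1.34=0.0000; Δ=(0.0000−0.0000)/(90.0032−52.7162)=0.0000; B=V−Δ·S=0.0000
Node (3,3) S=109.7600: V=(p*·0.0000+(1−p*)·0.0000)/1.34=0.0000; Δ=(0.0000−0.0000)/(153.6640−90.0032)=0.0000; B=V−Δ·S=0.0000
Node (2,0) S=26.8960: V=(p*·1.5674+(1−p*)·16.1393)/1.34=2.2947; Δ=(1.5674−16.1393)/(37.6544−22.0547)=-0.9341; B=V−Δ·S=27.4186
Node (2,1) S=45.9200: V=(p*·0.0000+(1−p*)·1.5674)/1.34=0.1210; Δ=(0.0000−1.5674)/(64.2880−37.6544)=-0.0589; B=V−Δ·S=2.8235
Node (2,2) S=78.4000: V=(p*·0.0000+(1−p*)·0.0000)/1.34=0.0000; Δ=(0.0000−0.0000)/(109.7600−64.2880)=0.0000; B=V−Δ·S=0.0000
Node (1,0) S=32.8000: V=(p*·0.1210+(1−p*)·2.2947)/1.34=0.2581; Δ=(0.1210−2.2947)/(45.9200−26.8960)=-0.1143; B=V−Δ·S=4.0058
Node (1,1) S=56.0000: V=(p*·0.0000+(1−p*)·0.1210)/1.34=0.0093; Δ=(0.0000−0.1210)/(78.4000−45.9200)=-0.0037; B=V−Δ·S=0.2180
Node (0,0) S=40.0000: V=(p*·0.0093+(1−p*)·0.2581)/1.34=0.0262; Δ=(0.0093−0.2581)/(56.0000−32.8000)=-0.0107; B=V−Δ·S=0.4551
Self-financing check: at every node Δ·S+B equals the discounted successor values.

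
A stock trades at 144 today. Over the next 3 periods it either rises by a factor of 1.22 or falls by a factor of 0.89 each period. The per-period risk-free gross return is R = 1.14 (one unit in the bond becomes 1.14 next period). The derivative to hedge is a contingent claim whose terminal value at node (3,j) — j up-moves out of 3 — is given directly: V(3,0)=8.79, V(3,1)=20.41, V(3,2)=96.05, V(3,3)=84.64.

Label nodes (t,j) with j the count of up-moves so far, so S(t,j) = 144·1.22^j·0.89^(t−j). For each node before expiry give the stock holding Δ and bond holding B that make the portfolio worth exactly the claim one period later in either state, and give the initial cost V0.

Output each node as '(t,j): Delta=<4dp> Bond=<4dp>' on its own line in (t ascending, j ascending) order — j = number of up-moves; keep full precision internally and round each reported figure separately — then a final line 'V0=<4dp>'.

The replicating-portfolio and risk-neutral prices coincide; use p* = (1.14−0.89)/(1.22−0.89) = 0.7576 for the latter.
Terminal payoffs: V(3,0)=8.7900, V(3,1)=20.4100, V(3,2)=96.0500, V(3,3)=84.6400
Node (2,0) S=114.0624: V=(p*·20.4100+(1−p*)·8.7900)/1.14=15.4325; Δ=(20.4100−8.7900)/(139.1561−101.5155)=0.3087; B=V−Δ·S=-19.7796
Node (2,1) S=156.3552: V=(p*·96.0500+(1−p*)·20.4100)/1.14=68.1693; Δ=(96.0500−20.4100)/(190.7533−139.1561)=1.4660; B=V−Δ·S=-161.0428
Node (2,2) S=214.3296: V=(p*·84.6400+(1−p*)·96.0500)/1.14=76.6720; Δ=(84.6400−96.0500)/(261.4821−190.7533)=-0.1613; B=V−Δ·S=111.2477
Node (1,0) S=128.1600: V=(p*·68.1693+(1−p*)·15.4325)/1.14=48.5830; Δ=(68.1693−15.4325)/(156.3552−114.0624)=1.2469; B=V−Δ·S=-111.2256
Node (1,1) S=175.6800: V=(p*·76.6720+(1−p*)·68.1693)/1.14=65.4480; Δ=(76.6720−68.1693)/(214.3296−156.3552)=0.1467; B=V−Δ·S=39.6824
Node (0,0) S=144.0000: V=(p*·65.4480+(1−p*)·48.5830)/1.14=53.8241; Δ=(65.4480−48.5830)/(175.6800−128.1600)=0.3549; B=V−Δ·S=2.7181
Self-financing check: at every node Δ·S+B equals the discounted successor values.

(0,0): Delta=0.3549 Bond=2.7181
(1,0): Delta=1.2469 Bond=-111.2256
(1,1): Delta=0.1467 Bond=39.6824
(2,0): Delta=0.3087 Bond=-19.7796
(2,1): Delta=1.4660 Bond=-161.0428
(2,2): Delta=-0.1613 Bond=111.2477
V0=53.8241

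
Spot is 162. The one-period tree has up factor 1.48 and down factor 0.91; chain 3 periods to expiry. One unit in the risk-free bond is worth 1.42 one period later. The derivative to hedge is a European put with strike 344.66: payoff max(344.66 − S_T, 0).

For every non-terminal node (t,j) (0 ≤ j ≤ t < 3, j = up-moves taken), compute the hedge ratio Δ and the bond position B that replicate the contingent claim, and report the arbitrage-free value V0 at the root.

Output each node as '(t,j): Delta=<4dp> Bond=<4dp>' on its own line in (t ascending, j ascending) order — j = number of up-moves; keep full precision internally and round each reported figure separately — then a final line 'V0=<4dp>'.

The replicating-portfolio and risk-neutral prices coincide; use p* = (1.42−0.91)/(1.48−0.91) = 0.8947 for the latter.
At expiry t=3: V(3,0)=222.5815, V(3,1)=146.1147, V(3,2)=21.7512, V(3,3)=0.0000
  t=2,j=0: stock 134.1522 → up 198.5453 (V=146.1147), down 122.0785 (V=222.5815). Price 108.5661; hedge Δ=-1.0000, bond B=242.7183.
  t=2,j=1: stock 218.1816 → up 322.9088 (V=21.7512), down 198.5453 (V=146.1147). Price 24.5367; hedge Δ=-1.0000, bond B=242.7183.
  t=2,j=2: stock 354.8448 → up 525.1703 (V=0.0000), down 322.9088 (V=21.7512). Price 1.6124; hedge Δ=-0.1075, bond B=39.7725.
  t=1,j=0: stock 147.4200 → up 218.1816 (V=24.5367), down 134.1522 (V=108.5661). Price 23.5084; hedge Δ=-1.0000, bond B=170.9284.
  t=1,j=1: stock 239.7600 → up 354.8448 (V=1.6124), down 218.1816 (V=24.5367). Price 2.8348; hedge Δ=-0.1677, bond B=43.0529.
  t=0,j=0: stock 162.0000 → up 239.7600 (V=2.8348), down 147.4200 (V=23.5084). Price 3.5289; hedge Δ=-0.2239, bond B=39.7982.
Root portfolio cost Δ·162+B reproduces V0=3.5289.

(0,0): Delta=-0.2239 Bond=39.7982
(1,0): Delta=-1.0000 Bond=170.9284
(1,1): Delta=-0.1677 Bond=43.0529
(2,0): Delta=-1.0000 Bond=242.7183
(2,1): Delta=-1.0000 Bond=242.7183
(2,2): Delta=-0.1075 Bond=39.7725
V0=3.5289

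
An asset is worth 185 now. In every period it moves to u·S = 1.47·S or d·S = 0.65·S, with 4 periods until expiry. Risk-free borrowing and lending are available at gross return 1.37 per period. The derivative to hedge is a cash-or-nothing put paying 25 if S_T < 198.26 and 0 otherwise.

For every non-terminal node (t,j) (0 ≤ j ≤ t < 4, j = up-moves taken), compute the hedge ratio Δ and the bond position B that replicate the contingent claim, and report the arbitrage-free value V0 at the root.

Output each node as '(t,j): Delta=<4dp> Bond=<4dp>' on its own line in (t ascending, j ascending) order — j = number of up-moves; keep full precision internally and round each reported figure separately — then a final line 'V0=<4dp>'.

Since d<R<u, set p* = (R−d)/(u−d) = 0.8780; price each node as the discounted p*-expectation of its children.
Terminal payoffs: V(4,0)=25.0000, V(4,1)=25.0000, V(4,2)=25.0000, V(4,3)=0.0000, V(4,4)=0.0000
(3,0): S=50.8056. Δ = (V_up−V_dn)/(S_up−S_dn) = (25.0000−25.0000)/(74.6843−33.0237) = 0.0000. V = [p*·25.0000 + (1−p*)·25.0000]/1.37 = 18.2482. B = V − Δ·S = 18.2482.
(3,1): S=114.8989. Δ = (V_up−V_dn)/(S_up−S_dn) = (25.0000−25.0000)/(168.9013−74.6843) = 0.0000. V = [p*·25.0000 + (1−p*)·25.0000]/1.37 = 18.2482. B = V − Δ·S = 18.2482.
(3,2): S=259.8482. Δ = (V_up−V_dn)/(S_up−S_dn) = (0.0000−25.0000)/(381.9769−168.9013) = -0.1173. V = [p*·0.0000 + (1−p*)·25.0000]/1.37 = 2.2254. B = V − Δ·S = 32.7132.
(3,3): S=587.6568. Δ = (V_up−V_dn)/(S_up−S_dn) = (0.0000−0.0000)/(863.8554−381.9769) = 0.0000. V = [p*·0.0000 + (1−p*)·0.0000]/1.37 = 0.0000. B = V − Δ·S = 0.0000.
(2,0): S=78.1625. Δ = (V_up−V_dn)/(S_up−S_dn) = (18.2482−18.2482)/(114.8989−50.8056) = 0.0000. V = [p*·18.2482 + (1−p*)·18.2482]/1.37 = 13.3198. B = V − Δ·S = 13.3198.
(2,1): S=176.7675. Δ = (V_up−V_dn)/(S_up−S_dn) = (2.2254−18.2482)/(259.8482−114.8989) = -0.1105. V = [p*·2.2254 + (1−p*)·18.2482]/1.37 = 3.0506. B = V − Δ·S = 22.5906.
(2,2): S=399.7665. Δ = (V_up−V_dn)/(S_up−S_dn) = (0.0000−2.2254)/(587.6568−259.8482) = -0.0068. V = [p*·0.0000 + (1−p*)·2.2254]/1.37 = 0.1981. B = V − Δ·S = 2.9120.
(1,0): S=120.2500. Δ = (V_up−V_dn)/(S_up−S_dn) = (3.0506−13.3198)/(176.7675−78.1625) = -0.1041. V = [p*·3.0506 + (1−p*)·13.3198]/1.37 = 3.1409. B = V − Δ·S = 15.6643.
(1,1): S=271.9500. Δ = (V_up−V_dn)/(S_up−S_dn) = (0.1981−3.0506)/(399.7665−176.7675) = -0.0128. V = [p*·0.1981 + (1−p*)·3.0506]/1.37 = 0.3985. B = V − Δ·S = 3.8772.
(0,0): S=185.0000. Δ = (V_up−V_dn)/(S_up−S_dn) = (0.3985−3.1409)/(271.9500−120.2500) = -0.0181. V = [p*·0.3985 + (1−p*)·3.1409]/1.37 = 0.5350. B = V − Δ·S = 3.8793.
Self-financing check: at every node Δ·S+B equals the discounted successor values.

(0,0): Delta=-0.0181 Bond=3.8793
(1,0): Delta=-0.1041 Bond=15.6643
(1,1): Delta=-0.0128 Bond=3.8772
(2,0): Delta=0.0000 Bond=13.3198
(2,1): Delta=-0.1105 Bond=22.5906
(2,2): Delta=-0.0068 Bond=2.9120
(3,0): Delta=0.0000 Bond=18.2482
(3,1): Delta=0.0000 Bond=18.2482
(3,2): Delta=-0.1173 Bond=32.7132
(3,3): Delta=0.0000 Bond=0.0000
V0=0.5350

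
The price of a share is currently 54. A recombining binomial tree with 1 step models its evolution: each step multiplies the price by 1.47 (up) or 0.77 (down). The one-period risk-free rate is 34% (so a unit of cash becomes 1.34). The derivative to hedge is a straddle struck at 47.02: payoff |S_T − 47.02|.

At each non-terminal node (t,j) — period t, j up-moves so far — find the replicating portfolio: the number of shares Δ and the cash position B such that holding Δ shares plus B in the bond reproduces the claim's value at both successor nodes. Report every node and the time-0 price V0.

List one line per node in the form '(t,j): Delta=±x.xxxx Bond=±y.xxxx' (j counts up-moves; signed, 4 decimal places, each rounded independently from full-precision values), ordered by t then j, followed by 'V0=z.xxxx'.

No-arbitrage ⇒ martingale measure with p* = (R−d)/(u−d) = 0.8143.
Terminal values V(1,·): V(1,0)=5.4400, V(1,1)=32.3600
Node (0,0) S=54.0000: V=(p*·32.3600+(1−p*)·5.4400)/1.34=20.4183; Δ=(32.3600−5.4400)/(79.3800−41.5800)=0.7122; B=V−Δ·S=-18.0388
Self-financing check: at every node Δ·S+B equals the discounted successor values.

(0,0): Delta=0.7122 Bond=-18.0388
V0=20.4183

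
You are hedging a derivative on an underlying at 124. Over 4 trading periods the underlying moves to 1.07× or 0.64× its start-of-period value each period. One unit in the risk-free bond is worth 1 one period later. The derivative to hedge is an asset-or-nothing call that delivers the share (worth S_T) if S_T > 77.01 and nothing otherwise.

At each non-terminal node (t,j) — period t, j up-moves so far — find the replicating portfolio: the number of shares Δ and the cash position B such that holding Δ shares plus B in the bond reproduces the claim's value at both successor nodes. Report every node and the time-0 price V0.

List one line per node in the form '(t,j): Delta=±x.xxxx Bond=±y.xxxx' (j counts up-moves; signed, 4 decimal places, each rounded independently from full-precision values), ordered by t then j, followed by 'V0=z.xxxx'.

Since d<R<u, set p* = (R−d)/(u−d) = 0.8372; price each node as the discounted p*-expectation of its children.
Terminal payoffs: V(4,0)=0.0000, V(4,1)=0.0000, V(4,2)=0.0000, V(4,3)=97.2194, V(4,4)=162.5387
(3,0): S=32.5059. Δ = (V_up−V_dn)/(S_up−S_dn) = (0.0000−0.0000)/(34.7813−20.8037) = 0.0000. V = [p*·0.0000 + (1−p*)·0.0000]/1 = 0.0000. B = V − Δ·S = 0.0000.
(3,1): S=54.3457. Δ = (V_up−V_dn)/(S_up−S_dn) = (0.0000−0.0000)/(58.1499−34.7813) = 0.0000. V = [p*·0.0000 + (1−p*)·0.0000]/1 = 0.0000. B = V − Δ·S = 0.0000.
(3,2): S=90.8593. Δ = (V_up−V_dn)/(S_up−S_dn) = (97.2194−0.0000)/(97.2194−58.1499) = 2.4884. V = [p*·97.2194 + (1−p*)·0.0000]/1 = 81.3930. B = V − Δ·S = -144.6987.
(3,3): S=151.9053. Δ = (V_up−V_dn)/(S_up−S_dn) = (162.5387−97.2194)/(162.5387−97.2194) = 1.0000. V = [p*·162.5387 + (1−p*)·97.2194]/1 = 151.9053. B = V − Δ·S = 0.0000.
(2,0): S=50.7904. Δ = (V_up−V_dn)/(S_up−S_dn) = (0.0000−0.0000)/(54.3457−32.5059) = 0.0000. V = [p*·0.0000 + (1−p*)·0.0000]/1 = 0.0000. B = V − Δ·S = 0.0000.
(2,1): S=84.9152. Δ = (V_up−V_dn)/(S_up−S_dn) = (81.3930−0.0000)/(90.8593−54.3457) = 2.2291. V = [p*·81.3930 + (1−p*)·0.0000]/1 = 68.1430. B = V − Δ·S = -121.1431.
(2,2): S=141.9676. Δ = (V_up−V_dn)/(S_up−S_dn) = (151.9053−81.3930)/(151.9053−90.8593) = 1.1551. V = [p*·151.9053 + (1−p*)·81.3930]/1 = 140.4266. B = V − Δ·S = -23.5556.
(1,0): S=79.3600. Δ = (V_up−V_dn)/(S_up−S_dn) = (68.1430−0.0000)/(84.9152−50.7904) = 1.9969. V = [p*·68.1430 + (1−p*)·0.0000]/1 = 57.0499. B = V − Δ·S = -101.4221.
(1,1): S=132.6800. Δ = (V_up−V_dn)/(S_up−S_dn) = (140.4266−68.1430)/(141.9676−84.9152) = 1.2670. V = [p*·140.4266 + (1−p*)·68.1430]/1 = 128.6595. B = V − Δ·S = -39.4419.
(0,0): S=124.0000. Δ = (V_up−V_dn)/(S_up−S_dn) = (128.6595−57.0499)/(132.6800−79.3600) = 1.3430. V = [p*·128.6595 + (1−p*)·57.0499]/1 = 117.0021. B = V − Δ·S = -49.5317.
Check: Δ(0,0)·S0 + B(0,0) = 117.0021 = V0.

(0,0): Delta=1.3430 Bond=-49.5317
(1,0): Delta=1.9969 Bond=-101.4221
(1,1): Delta=1.2670 Bond=-39.4419
(2,0): Delta=0.0000 Bond=0.0000
(2,1): Delta=2.2291 Bond=-121.1431
(2,2): Delta=1.1551 Bond=-23.5556
(3,0): Delta=0.0000 Bond=0.0000
(3,1): Delta=0.0000 Bond=0.0000
(3,2): Delta=2.4884 Bond=-144.6987
(3,3): Delta=1.0000 Bond=0.0000
V0=117.0021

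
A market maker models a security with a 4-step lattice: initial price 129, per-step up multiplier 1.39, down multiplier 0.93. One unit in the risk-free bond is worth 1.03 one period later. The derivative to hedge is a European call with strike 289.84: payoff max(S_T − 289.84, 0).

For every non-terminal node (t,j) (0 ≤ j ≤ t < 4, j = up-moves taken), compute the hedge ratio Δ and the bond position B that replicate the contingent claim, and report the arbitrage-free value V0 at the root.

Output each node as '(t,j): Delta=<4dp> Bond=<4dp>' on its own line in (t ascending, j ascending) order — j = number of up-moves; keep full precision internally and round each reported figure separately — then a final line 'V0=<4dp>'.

(0,0): Delta=0.0806 Bond=-9.0941
(1,0): Delta=0.0261 Bond=-2.8289
(1,1): Delta=0.2119 Bond=-32.9035
(2,0): Delta=0.0000 Bond=0.0000
(2,1): Delta=0.0890 Bond=-13.4035
(2,2): Delta=0.5078 Bond=-107.6442
(3,0): Delta=0.0000 Bond=0.0000
(3,1): Delta=0.0000 Bond=0.0000
(3,2): Delta=0.3034 Bond=-63.5056
(3,3): Delta=1.0000 Bond=-281.3981
V0=1.3049

No-arbitrage ⇒ martingale measure with p* = (R−d)/(u−d) = 0.2174.
Terminal values V(4,·): V(4,0)=0.0000, V(4,1)=0.0000, V(4,2)=0.0000, V(4,3)=32.3537, V(4,4)=191.7183
(3,0): S=103.7621. Δ = (V_up−V_dn)/(S_up−S_dn) = (0.0000−0.0000)/(144.2293−96.4987) = 0.0000. V = [p*·0.0000 + (1−p*)·0.0000]/1.03 = 0.0000. B = V − Δ·S = 0.0000.
(3,1): S=155.0852. Δ = (V_up−V_dn)/(S_up−S_dn) = (0.0000−0.0000)/(215.5685−144.2293) = 0.0000. V = [p*·0.0000 + (1−p*)·0.0000]/1.03 = 0.0000. B = V − Δ·S = 0.0000.
(3,2): S=231.7940. Δ = (V_up−V_dn)/(S_up−S_dn) = (32.3537−0.0000)/(322.1937−215.5685) = 0.3034. V = [p*·32.3537 + (1−p*)·0.0000]/1.03 = 6.8286. B = V − Δ·S = -63.5056.
(3,3): S=346.4449. Δ = (V_up−V_dn)/(S_up−S_dn) = (191.7183−32.3537)/(481.5583−322.1937) = 1.0000. V = [p*·191.7183 + (1−p*)·32.3537]/1.03 = 65.0468. B = V − Δ·S = -281.3981.
(2,0): S=111.5721. Δ = (V_up−V_dn)/(S_up−S_dn) = (0.0000−0.0000)/(155.0852−103.7621) = 0.0000. V = [p*·0.0000 + (1−p*)·0.0000]/1.03 = 0.0000. B = V − Δ·S = 0.0000.
(2,1): S=166.7583. Δ = (V_up−V_dn)/(S_up−S_dn) = (6.8286−0.0000)/(231.7940−155.0852) = 0.0890. V = [p*·6.8286 + (1−p*)·0.0000]/1.03 = 1.4412. B = V − Δ·S = -13.4035.
(2,2): S=249.2409. Δ = (V_up−V_dn)/(S_up−S_dn) = (65.0468−6.8286)/(346.4449−231.7940) = 0.5078. V = [p*·65.0468 + (1−p*)·6.8286]/1.03 = 18.9172. B = V − Δ·S = -107.6442.
(1,0): S=119.9700. Δ = (V_up−V_dn)/(S_up−S_dn) = (1.4412−0.0000)/(166.7583−111.5721) = 0.0261. V = [p*·1.4412 + (1−p*)·0.0000]/1.03 = 0.3042. B = V − Δ·S = -2.8289.
(1,1): S=179.3100. Δ = (V_up−V_dn)/(S_up−S_dn) = (18.9172−1.4412)/(249.2409−166.7583) = 0.2119. V = [p*·18.9172 + (1−p*)·1.4412]/1.03 = 5.0877. B = V − Δ·S = -32.9035.
(0,0): S=129.0000. Δ = (V_up−V_dn)/(S_up−S_dn) = (5.0877−0.3042)/(179.3100−119.9700) = 0.0806. V = [p*·5.0877 + (1−p*)·0.3042]/1.03 = 1.3049. B = V − Δ·S = -9.0941.
Each (Δ,B) replicates both successor values, so the strategy is self-financing and V0 is arbitrage-free.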